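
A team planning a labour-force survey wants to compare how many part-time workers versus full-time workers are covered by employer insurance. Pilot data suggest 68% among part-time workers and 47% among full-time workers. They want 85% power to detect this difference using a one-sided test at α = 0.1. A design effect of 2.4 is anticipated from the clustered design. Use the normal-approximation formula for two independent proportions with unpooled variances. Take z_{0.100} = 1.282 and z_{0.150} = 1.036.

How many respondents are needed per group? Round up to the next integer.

n = (z_α + z_β)² · [p₁(1−p₁) + p₂(1−p₂)] / (p₁ − p₂)²
  = (1.282 + 1.036)² · (0.68·0.32 + 0.47·0.53) / (0.21)²
  = (2.318)² · (0.2176 + 0.2491) / 0.0441
  = 5.3731 · 0.4667 / 0.0441
  = 56.86
Design effect: 2.4 × 56.86 = 136.47.
Round up → n = 137 per group.

n = 137 per group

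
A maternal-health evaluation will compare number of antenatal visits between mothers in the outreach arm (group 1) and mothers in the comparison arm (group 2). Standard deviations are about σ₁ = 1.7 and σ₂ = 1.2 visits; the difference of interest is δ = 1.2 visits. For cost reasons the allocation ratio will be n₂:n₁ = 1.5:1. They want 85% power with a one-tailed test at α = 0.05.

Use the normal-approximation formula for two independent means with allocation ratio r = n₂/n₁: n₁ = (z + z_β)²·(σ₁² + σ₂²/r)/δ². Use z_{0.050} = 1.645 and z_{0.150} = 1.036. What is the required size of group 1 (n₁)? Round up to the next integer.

n₁ = 20

n₁ = (z_α + z_β)² · (σ₁² + σ₂²/r) / δ²
   = (1.645 + 1.036)² · (1.7² + 1.2²/1.5) / 1.2²
   = 7.1878 · (2.89 + 0.96) / 1.44
   = 7.1878 · 3.85 / 1.44
   = 19.22
Round up → n₁ = 20; n₂ = r·n₁ = 1.5 × 20 = 30.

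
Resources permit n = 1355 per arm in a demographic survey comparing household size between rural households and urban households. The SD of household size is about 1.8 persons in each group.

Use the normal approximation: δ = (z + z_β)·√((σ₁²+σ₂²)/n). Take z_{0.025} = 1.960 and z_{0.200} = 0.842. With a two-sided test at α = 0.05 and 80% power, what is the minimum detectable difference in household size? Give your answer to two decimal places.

Minimum detectable difference ≈ 0.19 persons

δ = (z_{α/2} + z_β) · √((σ₁²+σ₂²)/n)
  = (1.960 + 0.842) · √(6.48/1355)
  = 2.802 · √0.00478
  = 2.802 · 0.0692
  = 0.1938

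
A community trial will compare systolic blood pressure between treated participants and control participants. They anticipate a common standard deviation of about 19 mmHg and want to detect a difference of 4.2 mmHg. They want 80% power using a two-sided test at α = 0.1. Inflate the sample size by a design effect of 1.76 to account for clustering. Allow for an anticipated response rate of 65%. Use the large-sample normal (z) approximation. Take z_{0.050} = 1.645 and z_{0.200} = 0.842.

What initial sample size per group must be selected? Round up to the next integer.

n = (z_{α/2} + z_β)² · (σ₁² + σ₂²) / δ²
  = (1.645 + 0.842)² · (2·19² = 722) / 4.2²
  = 6.1852 · 722 / 17.64
  = 253.16
Design effect: 1.76 × 253.16 = 445.56.
Adjust for 65% response: 445.56 / 0.65 = 685.47.
Round up → n = 686 per group.

n = 686 per group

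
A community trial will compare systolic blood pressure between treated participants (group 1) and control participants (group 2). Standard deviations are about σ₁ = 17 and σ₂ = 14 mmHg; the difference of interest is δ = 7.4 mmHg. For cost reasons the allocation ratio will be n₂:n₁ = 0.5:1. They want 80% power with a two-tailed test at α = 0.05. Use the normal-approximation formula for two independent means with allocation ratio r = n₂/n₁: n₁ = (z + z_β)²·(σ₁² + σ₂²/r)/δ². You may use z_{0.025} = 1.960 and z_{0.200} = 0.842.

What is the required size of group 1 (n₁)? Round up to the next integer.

n₁ = 98

n₁ = (z_{α/2} + z_β)² · (σ₁² + σ₂²/r) / δ²
   = (1.960 + 0.842)² · (17² + 14²/0.5) / 7.4²
   = 7.8512 · (289 + 392) / 54.76
   = 7.8512 · 681 / 54.76
   = 97.64
Round up → n₁ = 98; n₂ = r·n₁ = 0.5 × 98 = 49.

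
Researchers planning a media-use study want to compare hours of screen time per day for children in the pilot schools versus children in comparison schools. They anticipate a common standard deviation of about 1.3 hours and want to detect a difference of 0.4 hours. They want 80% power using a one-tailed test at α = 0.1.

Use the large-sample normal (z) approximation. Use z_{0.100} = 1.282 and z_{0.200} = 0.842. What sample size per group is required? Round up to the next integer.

n = 96 per group

n = (z_α + z_β)² · (σ₁² + σ₂²) / δ²
  = (1.282 + 0.842)² · (2·1.3² = 3.38) / 0.4²
  = 4.5114 · 3.38 / 0.16
  = 95.30
Round up → n = 96 per group.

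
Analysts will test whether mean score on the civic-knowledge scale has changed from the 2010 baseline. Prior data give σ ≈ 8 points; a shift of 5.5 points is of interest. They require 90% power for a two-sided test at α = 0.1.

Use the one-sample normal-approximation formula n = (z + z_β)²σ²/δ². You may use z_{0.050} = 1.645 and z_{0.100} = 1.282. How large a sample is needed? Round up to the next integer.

n = (z_{α/2} + z_β)² · σ² / δ²
  = (1.645 + 1.282)² · 8² / 5.5²
  = 8.5673 · 64 / 30.25
  = 18.13
Round up → n = 19.

n = 19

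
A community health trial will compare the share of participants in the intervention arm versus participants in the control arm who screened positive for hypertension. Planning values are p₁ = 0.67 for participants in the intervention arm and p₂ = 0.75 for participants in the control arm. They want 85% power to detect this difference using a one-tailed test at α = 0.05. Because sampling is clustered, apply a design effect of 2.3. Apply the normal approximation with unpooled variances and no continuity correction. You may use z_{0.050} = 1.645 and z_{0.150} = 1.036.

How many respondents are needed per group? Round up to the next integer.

n = 1056 per group

n = (z_α + z_β)² · [p₁(1−p₁) + p₂(1−p₂)] / (p₁ − p₂)²
  = (1.645 + 1.036)² · (0.67·0.33 + 0.75·0.25) / (-0.08)²
  = (2.681)² · (0.2211 + 0.1875) / 0.0064
  = 7.1878 · 0.4086 / 0.0064
  = 458.89
Design effect: 2.3 × 458.89 = 1055.46.
Round up → n = 1056 per group.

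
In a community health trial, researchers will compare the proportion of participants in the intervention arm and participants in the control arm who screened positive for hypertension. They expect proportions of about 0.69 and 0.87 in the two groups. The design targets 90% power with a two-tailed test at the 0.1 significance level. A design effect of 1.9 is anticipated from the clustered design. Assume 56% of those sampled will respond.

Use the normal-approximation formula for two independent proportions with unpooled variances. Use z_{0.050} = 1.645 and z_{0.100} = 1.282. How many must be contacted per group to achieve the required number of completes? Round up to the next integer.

n = (z_{α/2} + z_β)² · [p₁(1−p₁) + p₂(1−p₂)] / (p₁ − p₂)²
  = (1.645 + 1.282)² · (0.69·0.31 + 0.87·0.13) / (-0.18)²
  = (2.927)² · (0.2139 + 0.1131) / 0.0324
  = 8.5673 · 0.3270 / 0.0324
  = 86.47
Design effect: 1.9 × 86.47 = 164.29.
Adjust for 56% response: 164.29 / 0.56 = 293.37.
Round up → n = 294 per group.

n = 294 per group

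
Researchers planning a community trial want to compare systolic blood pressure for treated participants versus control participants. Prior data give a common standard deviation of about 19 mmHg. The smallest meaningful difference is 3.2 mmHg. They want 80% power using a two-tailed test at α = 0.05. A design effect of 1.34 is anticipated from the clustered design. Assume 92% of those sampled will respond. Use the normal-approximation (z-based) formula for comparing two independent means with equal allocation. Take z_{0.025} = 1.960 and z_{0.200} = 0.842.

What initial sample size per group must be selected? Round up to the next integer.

n = 807 per group

n = (z_{α/2} + z_β)² · (σ₁² + σ₂²) / δ²
  = (1.960 + 0.842)² · (2·19² = 722) / 3.2²
  = 7.8512 · 722 / 10.24
  = 553.57
Design effect: 1.34 × 553.57 = 741.79.
Adjust for 92% response: 741.79 / 0.92 = 806.29.
Round up → n = 807 per group.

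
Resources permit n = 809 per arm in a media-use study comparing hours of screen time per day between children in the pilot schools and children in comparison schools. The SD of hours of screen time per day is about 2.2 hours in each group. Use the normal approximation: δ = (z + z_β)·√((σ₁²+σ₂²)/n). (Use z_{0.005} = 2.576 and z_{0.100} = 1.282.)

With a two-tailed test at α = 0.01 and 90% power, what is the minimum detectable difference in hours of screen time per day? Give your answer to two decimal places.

Minimum detectable difference ≈ 0.42 hours

δ = (z_{α/2} + z_β) · √((σ₁²+σ₂²)/n)
  = (2.576 + 1.282) · √(9.68/809)
  = 3.858 · √0.01197
  = 3.858 · 0.1094
  = 0.4220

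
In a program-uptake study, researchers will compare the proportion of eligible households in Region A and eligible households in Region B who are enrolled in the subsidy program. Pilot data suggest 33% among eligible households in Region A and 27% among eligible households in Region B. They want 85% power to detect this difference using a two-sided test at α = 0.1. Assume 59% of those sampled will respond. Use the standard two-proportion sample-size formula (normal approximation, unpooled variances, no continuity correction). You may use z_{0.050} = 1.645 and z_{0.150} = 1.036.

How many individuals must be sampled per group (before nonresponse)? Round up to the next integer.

n = (z_{α/2} + z_β)² · [p₁(1−p₁) + p₂(1−p₂)] / (p₁ − p₂)²
  = (1.645 + 1.036)² · (0.33·0.67 + 0.27·0.73) / (0.06)²
  = (2.681)² · (0.2211 + 0.1971) / 0.0036
  = 7.1878 · 0.4182 / 0.0036
  = 834.98
Adjust for 59% response: 834.98 / 0.59 = 1415.22.
Round up → n = 1416 per group.

n = 1416 per group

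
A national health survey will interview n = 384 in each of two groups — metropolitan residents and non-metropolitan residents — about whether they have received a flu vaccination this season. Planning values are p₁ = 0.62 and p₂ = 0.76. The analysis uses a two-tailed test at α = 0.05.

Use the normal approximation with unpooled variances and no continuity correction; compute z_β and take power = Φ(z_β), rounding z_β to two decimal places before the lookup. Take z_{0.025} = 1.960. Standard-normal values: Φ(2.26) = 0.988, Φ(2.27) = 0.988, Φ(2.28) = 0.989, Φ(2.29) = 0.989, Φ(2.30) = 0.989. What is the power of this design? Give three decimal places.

Power ≈ 0.989

z_β = |p₁−p₂|·√(n/[p₁q₁+p₂q₂]) − z_{α/2}
    = 0.14 · √(384/0.4180) − 1.960
    = 0.14 · 30.3094 − 1.960
    = 4.2433 − 1.960 = 2.2833 → 2.28
Power = Φ(2.28) = 0.989.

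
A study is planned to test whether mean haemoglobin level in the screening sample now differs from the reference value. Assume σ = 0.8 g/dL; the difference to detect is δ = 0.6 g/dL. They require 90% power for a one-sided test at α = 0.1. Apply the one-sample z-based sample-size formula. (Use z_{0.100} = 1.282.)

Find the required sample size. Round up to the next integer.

n = 12

n = (z_α + z_β)² · σ² / δ²
  = (1.282 + 1.282)² · 0.8² / 0.6²
  = 6.5741 · 0.64 / 0.36
  = 11.69
Round up → n = 12.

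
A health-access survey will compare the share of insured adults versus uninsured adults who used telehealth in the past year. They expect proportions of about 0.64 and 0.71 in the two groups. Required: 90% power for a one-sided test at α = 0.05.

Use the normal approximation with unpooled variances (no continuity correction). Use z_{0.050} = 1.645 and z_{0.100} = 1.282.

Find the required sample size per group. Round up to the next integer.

n = 763 per group

n = (z_α + z_β)² · [p₁(1−p₁) + p₂(1−p₂)] / (p₁ − p₂)²
  = (1.645 + 1.282)² · (0.64·0.36 + 0.71·0.29) / (-0.07)²
  = (2.927)² · (0.2304 + 0.2059) / 0.0049
  = 8.5673 · 0.4363 / 0.0049
  = 762.84
Round up → n = 763 per group.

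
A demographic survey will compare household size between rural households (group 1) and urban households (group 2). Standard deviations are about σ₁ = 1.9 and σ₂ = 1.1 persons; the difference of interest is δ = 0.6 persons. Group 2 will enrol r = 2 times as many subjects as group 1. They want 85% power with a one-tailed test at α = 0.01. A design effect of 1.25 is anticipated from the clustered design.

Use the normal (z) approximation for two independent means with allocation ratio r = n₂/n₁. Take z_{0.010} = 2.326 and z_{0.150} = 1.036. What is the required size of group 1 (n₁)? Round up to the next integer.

n₁ = 166

n₁ = (z_α + z_β)² · (σ₁² + σ₂²/r) / δ²
   = (2.326 + 1.036)² · (1.9² + 1.1²/2) / 0.6²
   = 11.3030 · (3.61 + 0.605) / 0.36
   = 11.3030 · 4.215 / 0.36
   = 132.34
Design effect: 1.25 × 132.34 = 165.42.
Round up → n₁ = 166; n₂ = r·n₁ = 2 × 166 = 332.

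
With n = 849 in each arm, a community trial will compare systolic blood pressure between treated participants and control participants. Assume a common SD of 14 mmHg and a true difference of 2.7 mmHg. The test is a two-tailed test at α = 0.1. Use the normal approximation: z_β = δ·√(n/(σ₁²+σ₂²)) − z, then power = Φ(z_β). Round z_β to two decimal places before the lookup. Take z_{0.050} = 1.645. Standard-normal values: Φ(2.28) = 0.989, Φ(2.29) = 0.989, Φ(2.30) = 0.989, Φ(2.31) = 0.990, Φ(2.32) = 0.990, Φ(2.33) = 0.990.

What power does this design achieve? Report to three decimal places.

z_β = δ·√(n/(σ₁²+σ₂²)) − z_{α/2}
    = 2.7 · √(849/392) − 1.645
    = 2.7 · 1.47167 − 1.645
    = 3.9735 − 1.645 = 2.3285 → 2.33
Power = Φ(2.33) = 0.990.

Power ≈ 0.990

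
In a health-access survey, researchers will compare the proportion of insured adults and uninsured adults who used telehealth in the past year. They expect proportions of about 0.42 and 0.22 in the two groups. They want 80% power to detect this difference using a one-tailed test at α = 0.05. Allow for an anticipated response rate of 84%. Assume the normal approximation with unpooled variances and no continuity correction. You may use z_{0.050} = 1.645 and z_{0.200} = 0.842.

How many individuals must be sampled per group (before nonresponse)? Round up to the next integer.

n = 77 per group

n = (z_α + z_β)² · [p₁(1−p₁) + p₂(1−p₂)] / (p₁ − p₂)²
  = (1.645 + 0.842)² · (0.42·0.58 + 0.22·0.78) / (0.20)²
  = (2.487)² · (0.2436 + 0.1716) / 0.0400
  = 6.1852 · 0.4152 / 0.0400
  = 64.20
Adjust for 84% response: 64.20 / 0.84 = 76.43.
Round up → n = 77 per group.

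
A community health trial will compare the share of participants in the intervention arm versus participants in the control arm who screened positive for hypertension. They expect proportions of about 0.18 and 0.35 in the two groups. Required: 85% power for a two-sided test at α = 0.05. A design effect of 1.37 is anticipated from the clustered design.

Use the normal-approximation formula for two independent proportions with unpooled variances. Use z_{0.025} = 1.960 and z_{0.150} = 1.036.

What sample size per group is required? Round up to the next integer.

n = (z_{α/2} + z_β)² · [p₁(1−p₁) + p₂(1−p₂)] / (p₁ − p₂)²
  = (1.960 + 1.036)² · (0.18·0.82 + 0.35·0.65) / (-0.17)²
  = (2.996)² · (0.1476 + 0.2275) / 0.0289
  = 8.9760 · 0.3751 / 0.0289
  = 116.50
Design effect: 1.37 × 116.50 = 159.61.
Round up → n = 160 per group.

n = 160 per group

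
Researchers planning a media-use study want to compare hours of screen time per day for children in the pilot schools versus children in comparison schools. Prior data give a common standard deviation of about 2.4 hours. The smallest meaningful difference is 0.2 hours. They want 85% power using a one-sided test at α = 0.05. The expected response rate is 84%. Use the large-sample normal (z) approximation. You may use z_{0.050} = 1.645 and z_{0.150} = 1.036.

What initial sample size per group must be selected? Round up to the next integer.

n = 2465 per group

n = (z_α + z_β)² · (σ₁² + σ₂²) / δ²
  = (1.645 + 1.036)² · (2·2.4² = 11.52) / 0.2²
  = 7.1878 · 11.52 / 0.04
  = 2070.08
Adjust for 84% response: 2070.08 / 0.84 = 2464.38.
Round up → n = 2465 per group.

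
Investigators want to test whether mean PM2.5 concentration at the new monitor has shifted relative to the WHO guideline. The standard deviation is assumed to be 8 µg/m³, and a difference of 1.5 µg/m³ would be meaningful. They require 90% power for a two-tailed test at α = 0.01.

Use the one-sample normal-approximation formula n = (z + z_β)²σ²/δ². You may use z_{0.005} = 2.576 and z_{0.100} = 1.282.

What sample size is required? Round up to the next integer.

n = (z_{α/2} + z_β)² · σ² / δ²
  = (2.576 + 1.282)² · 8² / 1.5²
  = 14.8842 · 64 / 2.25
  = 423.37
Round up → n = 424.

n = 424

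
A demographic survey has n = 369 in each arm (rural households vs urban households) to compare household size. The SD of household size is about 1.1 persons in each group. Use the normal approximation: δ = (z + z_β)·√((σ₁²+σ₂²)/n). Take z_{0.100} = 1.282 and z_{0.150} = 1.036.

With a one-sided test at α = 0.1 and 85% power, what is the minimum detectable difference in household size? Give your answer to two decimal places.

Minimum detectable difference ≈ 0.19 persons

δ = (z_α + z_β) · √((σ₁²+σ₂²)/n)
  = (1.282 + 1.036) · √(2.42/369)
  = 2.318 · √0.00656
  = 2.318 · 0.0810
  = 0.1877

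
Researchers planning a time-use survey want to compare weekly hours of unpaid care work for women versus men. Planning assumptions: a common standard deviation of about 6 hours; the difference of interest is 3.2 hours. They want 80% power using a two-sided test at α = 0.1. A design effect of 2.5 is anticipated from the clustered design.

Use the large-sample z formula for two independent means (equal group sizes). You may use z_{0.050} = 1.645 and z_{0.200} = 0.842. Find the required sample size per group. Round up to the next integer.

n = (z_{α/2} + z_β)² · (σ₁² + σ₂²) / δ²
  = (1.645 + 0.842)² · (2·6² = 72) / 3.2²
  = 6.1852 · 72 / 10.24
  = 43.49
Design effect: 2.5 × 43.49 = 108.72.
Round up → n = 109 per group.

n = 109 per group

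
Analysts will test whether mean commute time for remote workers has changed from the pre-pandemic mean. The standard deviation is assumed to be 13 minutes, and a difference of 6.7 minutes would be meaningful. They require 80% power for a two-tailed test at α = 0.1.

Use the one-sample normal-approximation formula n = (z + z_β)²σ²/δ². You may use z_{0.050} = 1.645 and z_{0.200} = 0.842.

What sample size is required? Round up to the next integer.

n = (z_{α/2} + z_β)² · σ² / δ²
  = (1.645 + 0.842)² · 13² / 6.7²
  = 6.1852 · 169 / 44.89
  = 23.29
Round up → n = 24.

n = 24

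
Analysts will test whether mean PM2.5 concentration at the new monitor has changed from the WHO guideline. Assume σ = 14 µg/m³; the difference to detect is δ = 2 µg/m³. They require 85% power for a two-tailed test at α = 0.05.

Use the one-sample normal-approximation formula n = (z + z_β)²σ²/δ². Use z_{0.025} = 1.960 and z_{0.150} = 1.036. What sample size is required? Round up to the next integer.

n = (z_{α/2} + z_β)² · σ² / δ²
  = (1.960 + 1.036)² · 14² / 2²
  = 8.9760 · 196 / 4
  = 439.82
Round up → n = 440.

n = 440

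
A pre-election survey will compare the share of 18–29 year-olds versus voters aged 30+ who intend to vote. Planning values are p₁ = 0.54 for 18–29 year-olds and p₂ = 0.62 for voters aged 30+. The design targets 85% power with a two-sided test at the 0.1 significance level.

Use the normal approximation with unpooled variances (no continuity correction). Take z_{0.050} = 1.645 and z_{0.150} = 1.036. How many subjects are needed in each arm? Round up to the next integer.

n = (z_{α/2} + z_β)² · [p₁(1−p₁) + p₂(1−p₂)] / (p₁ − p₂)²
  = (1.645 + 1.036)² · (0.54·0.46 + 0.62·0.38) / (-0.08)²
  = (2.681)² · (0.2484 + 0.2356) / 0.0064
  = 7.1878 · 0.4840 / 0.0064
  = 543.57
Round up → n = 544 per group.

n = 544 per group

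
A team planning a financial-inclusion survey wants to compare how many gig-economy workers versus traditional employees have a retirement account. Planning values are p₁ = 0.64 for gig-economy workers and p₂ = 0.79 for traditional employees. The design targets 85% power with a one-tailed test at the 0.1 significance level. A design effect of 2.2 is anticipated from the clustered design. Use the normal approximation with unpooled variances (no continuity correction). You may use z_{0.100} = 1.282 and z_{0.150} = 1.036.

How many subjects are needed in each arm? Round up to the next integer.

n = (z_α + z_β)² · [p₁(1−p₁) + p₂(1−p₂)] / (p₁ − p₂)²
  = (1.282 + 1.036)² · (0.64·0.36 + 0.79·0.21) / (-0.15)²
  = (2.318)² · (0.2304 + 0.1659) / 0.0225
  = 5.3731 · 0.3963 / 0.0225
  = 94.64
Design effect: 2.2 × 94.64 = 208.20.
Round up → n = 209 per group.

n = 209 per group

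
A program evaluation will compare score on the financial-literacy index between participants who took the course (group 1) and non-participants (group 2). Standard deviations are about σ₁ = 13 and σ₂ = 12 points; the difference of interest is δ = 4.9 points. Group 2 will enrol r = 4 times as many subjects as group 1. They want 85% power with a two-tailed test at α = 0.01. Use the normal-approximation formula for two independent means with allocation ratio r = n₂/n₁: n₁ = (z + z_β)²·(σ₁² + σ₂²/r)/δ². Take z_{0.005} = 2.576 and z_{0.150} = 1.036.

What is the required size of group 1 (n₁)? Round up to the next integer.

n₁ = 112

n₁ = (z_{α/2} + z_β)² · (σ₁² + σ₂²/r) / δ²
   = (2.576 + 1.036)² · (13² + 12²/4) / 4.9²
   = 13.0465 · (169 + 36) / 24.01
   = 13.0465 · 205 / 24.01
   = 111.39
Round up → n₁ = 112; n₂ = r·n₁ = 4 × 112 = 448.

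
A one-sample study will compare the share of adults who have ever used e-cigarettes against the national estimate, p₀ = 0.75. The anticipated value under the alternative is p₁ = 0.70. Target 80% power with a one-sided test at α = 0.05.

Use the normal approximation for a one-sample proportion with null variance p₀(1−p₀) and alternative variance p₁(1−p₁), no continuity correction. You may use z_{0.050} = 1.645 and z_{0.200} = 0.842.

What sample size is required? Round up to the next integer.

n = 483

n = [z_α·√(p₀q₀) + z_β·√(p₁q₁)]² / (p₁ − p₀)²
  = [1.645·√(0.75·0.25) + 0.842·√(0.70·0.30)]² / (-0.05)²
  = [1.645·0.4330 + 0.842·0.4583]² / 0.0025
  = [1.0982]² / 0.0025
  = 482.38
Round up → n = 483.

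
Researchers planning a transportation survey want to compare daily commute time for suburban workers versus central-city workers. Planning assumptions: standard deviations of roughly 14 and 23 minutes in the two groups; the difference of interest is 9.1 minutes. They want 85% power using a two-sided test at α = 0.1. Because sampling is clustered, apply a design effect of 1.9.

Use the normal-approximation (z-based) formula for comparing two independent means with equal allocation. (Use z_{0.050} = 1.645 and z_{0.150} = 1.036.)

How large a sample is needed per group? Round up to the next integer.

n = 120 per group

n = (z_{α/2} + z_β)² · (σ₁² + σ₂²) / δ²
  = (1.645 + 1.036)² · (14² + 23² = 725) / 9.1²
  = 7.1878 · 725 / 82.81
  = 62.93
Design effect: 1.9 × 62.93 = 119.56.
Round up → n = 120 per group.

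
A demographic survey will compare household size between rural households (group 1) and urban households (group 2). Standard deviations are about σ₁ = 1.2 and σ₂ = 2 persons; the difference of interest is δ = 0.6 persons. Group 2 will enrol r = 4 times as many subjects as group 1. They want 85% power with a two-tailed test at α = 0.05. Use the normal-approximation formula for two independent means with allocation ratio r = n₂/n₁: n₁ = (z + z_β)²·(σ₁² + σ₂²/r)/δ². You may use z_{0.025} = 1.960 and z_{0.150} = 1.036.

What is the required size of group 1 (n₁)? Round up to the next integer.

n₁ = (z_{α/2} + z_β)² · (σ₁² + σ₂²/r) / δ²
   = (1.960 + 1.036)² · (1.2² + 2²/4) / 0.6²
   = 8.9760 · (1.44 + 1) / 0.36
   = 8.9760 · 2.44 / 0.36
   = 60.84
Round up → n₁ = 61; n₂ = r·n₁ = 4 × 61 = 244.

n₁ = 61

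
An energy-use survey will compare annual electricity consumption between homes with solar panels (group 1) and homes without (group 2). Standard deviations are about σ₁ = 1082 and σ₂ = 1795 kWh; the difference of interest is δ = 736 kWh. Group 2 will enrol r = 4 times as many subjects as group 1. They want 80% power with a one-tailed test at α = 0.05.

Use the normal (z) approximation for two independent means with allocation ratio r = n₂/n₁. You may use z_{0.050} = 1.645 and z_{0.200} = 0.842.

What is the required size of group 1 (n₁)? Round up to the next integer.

n₁ = 23

n₁ = (z_α + z_β)² · (σ₁² + σ₂²/r) / δ²
   = (1.645 + 0.842)² · (1082² + 1795²/4) / 736²
   = 6.1852 · (1170724 + 805506.2) / 541696
   = 6.1852 · 1976230.2 / 541696
   = 22.56
Round up → n₁ = 23; n₂ = r·n₁ = 4 × 23 = 92.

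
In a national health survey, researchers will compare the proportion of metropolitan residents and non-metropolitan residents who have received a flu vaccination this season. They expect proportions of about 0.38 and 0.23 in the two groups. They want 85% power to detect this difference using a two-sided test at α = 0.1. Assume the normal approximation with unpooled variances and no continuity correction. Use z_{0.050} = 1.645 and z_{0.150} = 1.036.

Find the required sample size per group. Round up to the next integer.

n = 132 per group

n = (z_{α/2} + z_β)² · [p₁(1−p₁) + p₂(1−p₂)] / (p₁ − p₂)²
  = (1.645 + 1.036)² · (0.38·0.62 + 0.23·0.77) / (0.15)²
  = (2.681)² · (0.2356 + 0.1771) / 0.0225
  = 7.1878 · 0.4127 / 0.0225
  = 131.84
Round up → n = 132 per group.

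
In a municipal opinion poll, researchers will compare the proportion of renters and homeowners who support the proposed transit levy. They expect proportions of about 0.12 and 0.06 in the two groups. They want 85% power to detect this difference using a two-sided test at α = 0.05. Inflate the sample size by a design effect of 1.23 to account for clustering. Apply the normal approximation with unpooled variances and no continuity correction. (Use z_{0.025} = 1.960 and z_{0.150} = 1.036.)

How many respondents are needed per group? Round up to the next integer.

n = (z_{α/2} + z_β)² · [p₁(1−p₁) + p₂(1−p₂)] / (p₁ − p₂)²
  = (1.960 + 1.036)² · (0.12·0.88 + 0.06·0.94) / (0.06)²
  = (2.996)² · (0.1056 + 0.0564) / 0.0036
  = 8.9760 · 0.1620 / 0.0036
  = 403.92
Design effect: 1.23 × 403.92 = 496.82.
Round up → n = 497 per group.

n = 497 per group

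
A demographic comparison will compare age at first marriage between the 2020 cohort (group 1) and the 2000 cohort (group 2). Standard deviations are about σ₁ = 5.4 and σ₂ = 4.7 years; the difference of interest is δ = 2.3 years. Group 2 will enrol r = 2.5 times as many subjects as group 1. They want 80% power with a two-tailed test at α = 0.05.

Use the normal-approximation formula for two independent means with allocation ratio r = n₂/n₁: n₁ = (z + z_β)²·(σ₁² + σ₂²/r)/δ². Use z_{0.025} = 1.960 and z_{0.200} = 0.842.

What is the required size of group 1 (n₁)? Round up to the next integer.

n₁ = (z_{α/2} + z_β)² · (σ₁² + σ₂²/r) / δ²
   = (1.960 + 0.842)² · (5.4² + 4.7²/2.5) / 2.3²
   = 7.8512 · (29.16 + 8.836) / 5.29
   = 7.8512 · 37.996 / 5.29
   = 56.39
Round up → n₁ = 57; n₂ = r·n₁ = 2.5 × 57 = 143.

n₁ = 57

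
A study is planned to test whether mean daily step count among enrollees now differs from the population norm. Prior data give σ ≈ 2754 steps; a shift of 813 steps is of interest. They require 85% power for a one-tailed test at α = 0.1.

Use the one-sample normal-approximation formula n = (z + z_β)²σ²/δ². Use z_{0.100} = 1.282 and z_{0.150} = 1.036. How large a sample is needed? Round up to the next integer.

n = (z_α + z_β)² · σ² / δ²
  = (1.282 + 1.036)² · 2754² / 813²
  = 5.3731 · 7584516 / 660969
  = 61.66
Round up → n = 62.

n = 62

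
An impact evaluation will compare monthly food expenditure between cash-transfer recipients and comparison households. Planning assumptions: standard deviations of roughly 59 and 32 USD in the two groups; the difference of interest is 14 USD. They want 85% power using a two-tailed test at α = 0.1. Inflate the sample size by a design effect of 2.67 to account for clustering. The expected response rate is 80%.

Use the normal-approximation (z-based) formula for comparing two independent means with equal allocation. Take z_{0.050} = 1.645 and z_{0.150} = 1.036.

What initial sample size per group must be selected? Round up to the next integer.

n = (z_{α/2} + z_β)² · (σ₁² + σ₂²) / δ²
  = (1.645 + 1.036)² · (59² + 32² = 4505) / 14²
  = 7.1878 · 4505 / 196
  = 165.21
Design effect: 2.67 × 165.21 = 441.11.
Adjust for 80% response: 441.11 / 0.80 = 551.38.
Round up → n = 552 per group.

n = 552 per group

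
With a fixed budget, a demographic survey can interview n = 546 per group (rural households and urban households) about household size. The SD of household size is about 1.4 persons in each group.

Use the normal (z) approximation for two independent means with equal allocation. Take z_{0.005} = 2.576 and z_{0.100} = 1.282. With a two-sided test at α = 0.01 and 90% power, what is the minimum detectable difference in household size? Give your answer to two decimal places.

Minimum detectable difference ≈ 0.33 persons

δ = (z_{α/2} + z_β) · √((σ₁²+σ₂²)/n)
  = (2.576 + 1.282) · √(3.92/546)
  = 3.858 · √0.00718
  = 3.858 · 0.0847
  = 0.3269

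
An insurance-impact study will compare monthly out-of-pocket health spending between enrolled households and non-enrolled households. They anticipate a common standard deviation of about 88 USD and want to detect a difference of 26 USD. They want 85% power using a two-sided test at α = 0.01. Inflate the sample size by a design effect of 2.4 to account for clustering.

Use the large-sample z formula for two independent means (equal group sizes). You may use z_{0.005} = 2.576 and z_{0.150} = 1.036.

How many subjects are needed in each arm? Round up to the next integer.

n = (z_{α/2} + z_β)² · (σ₁² + σ₂²) / δ²
  = (2.576 + 1.036)² · (2·88² = 15488) / 26²
  = 13.0465 · 15488 / 676
  = 298.91
Design effect: 2.4 × 298.91 = 717.39.
Round up → n = 718 per group.

n = 718 per group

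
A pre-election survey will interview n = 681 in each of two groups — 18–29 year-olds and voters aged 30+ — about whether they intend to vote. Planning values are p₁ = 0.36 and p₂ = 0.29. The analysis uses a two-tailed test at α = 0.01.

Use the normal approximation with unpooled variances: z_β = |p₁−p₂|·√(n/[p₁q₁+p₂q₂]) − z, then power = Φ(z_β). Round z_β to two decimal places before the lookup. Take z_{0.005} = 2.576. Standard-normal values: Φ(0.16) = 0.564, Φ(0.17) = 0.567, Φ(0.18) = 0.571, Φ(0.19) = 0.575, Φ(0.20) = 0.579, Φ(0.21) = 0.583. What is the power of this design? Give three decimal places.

z_β = |p₁−p₂|·√(n/[p₁q₁+p₂q₂]) − z_{α/2}
    = 0.07 · √(681/0.4363) − 2.576
    = 0.07 · 39.5076 − 2.576
    = 2.7655 − 2.576 = 0.1895 → 0.19
Power = Φ(0.19) = 0.575.

Power ≈ 0.575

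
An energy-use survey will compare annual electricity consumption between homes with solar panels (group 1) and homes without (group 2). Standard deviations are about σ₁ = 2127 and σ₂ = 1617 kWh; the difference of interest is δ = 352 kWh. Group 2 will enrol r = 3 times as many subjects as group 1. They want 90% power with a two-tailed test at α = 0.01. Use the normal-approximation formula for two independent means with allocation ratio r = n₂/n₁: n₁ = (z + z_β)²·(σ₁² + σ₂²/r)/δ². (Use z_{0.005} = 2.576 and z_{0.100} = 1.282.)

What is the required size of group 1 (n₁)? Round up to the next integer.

n₁ = (z_{α/2} + z_β)² · (σ₁² + σ₂²/r) / δ²
   = (2.576 + 1.282)² · (2127² + 1617²/3) / 352²
   = 14.8842 · (4524129 + 871563) / 123904
   = 14.8842 · 5395692 / 123904
   = 648.17
Round up → n₁ = 649; n₂ = r·n₁ = 3 × 649 = 1947.

n₁ = 649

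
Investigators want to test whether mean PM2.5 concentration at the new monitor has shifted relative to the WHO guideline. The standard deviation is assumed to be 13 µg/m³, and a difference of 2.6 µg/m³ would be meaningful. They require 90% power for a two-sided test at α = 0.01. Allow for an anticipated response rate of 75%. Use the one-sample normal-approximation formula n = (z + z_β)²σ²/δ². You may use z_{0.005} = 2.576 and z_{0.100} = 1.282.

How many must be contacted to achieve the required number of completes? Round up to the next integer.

n = (z_{α/2} + z_β)² · σ² / δ²
  = (2.576 + 1.282)² · 13² / 2.6²
  = 14.8842 · 169 / 6.76
  = 372.10
Adjust for 75% response: 372.10 / 0.75 = 496.14.
Round up → n = 497.

n = 497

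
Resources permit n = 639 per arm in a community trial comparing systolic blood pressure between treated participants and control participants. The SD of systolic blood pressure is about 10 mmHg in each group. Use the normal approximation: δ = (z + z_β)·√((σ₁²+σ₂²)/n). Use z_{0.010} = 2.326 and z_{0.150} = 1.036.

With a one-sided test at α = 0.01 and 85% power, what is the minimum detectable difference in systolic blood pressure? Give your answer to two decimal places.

Minimum detectable difference ≈ 1.88 mmHg

δ = (z_α + z_β) · √((σ₁²+σ₂²)/n)
  = (2.326 + 1.036) · √(200/639)
  = 3.362 · √0.31299
  = 3.362 · 0.5595
  = 1.8809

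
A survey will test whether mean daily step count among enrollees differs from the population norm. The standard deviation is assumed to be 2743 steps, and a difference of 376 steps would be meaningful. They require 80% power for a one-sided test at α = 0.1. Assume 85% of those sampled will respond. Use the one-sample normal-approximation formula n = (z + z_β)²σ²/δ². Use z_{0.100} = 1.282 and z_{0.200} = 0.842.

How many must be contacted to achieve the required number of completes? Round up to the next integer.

n = 283

n = (z_α + z_β)² · σ² / δ²
  = (1.282 + 0.842)² · 2743² / 376²
  = 4.5114 · 7524049 / 141376
  = 240.10
Adjust for 85% response: 240.10 / 0.85 = 282.47.
Round up → n = 283.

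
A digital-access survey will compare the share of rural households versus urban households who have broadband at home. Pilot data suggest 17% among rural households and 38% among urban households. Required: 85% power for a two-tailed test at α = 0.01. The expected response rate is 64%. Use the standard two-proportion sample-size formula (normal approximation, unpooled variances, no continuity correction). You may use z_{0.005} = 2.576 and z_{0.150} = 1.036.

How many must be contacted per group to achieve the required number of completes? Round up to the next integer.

n = (z_{α/2} + z_β)² · [p₁(1−p₁) + p₂(1−p₂)] / (p₁ − p₂)²
  = (2.576 + 1.036)² · (0.17·0.83 + 0.38·0.62) / (-0.21)²
  = (3.612)² · (0.1411 + 0.2356) / 0.0441
  = 13.0465 · 0.3767 / 0.0441
  = 111.44
Adjust for 64% response: 111.44 / 0.64 = 174.13.
Round up → n = 175 per group.

n = 175 per group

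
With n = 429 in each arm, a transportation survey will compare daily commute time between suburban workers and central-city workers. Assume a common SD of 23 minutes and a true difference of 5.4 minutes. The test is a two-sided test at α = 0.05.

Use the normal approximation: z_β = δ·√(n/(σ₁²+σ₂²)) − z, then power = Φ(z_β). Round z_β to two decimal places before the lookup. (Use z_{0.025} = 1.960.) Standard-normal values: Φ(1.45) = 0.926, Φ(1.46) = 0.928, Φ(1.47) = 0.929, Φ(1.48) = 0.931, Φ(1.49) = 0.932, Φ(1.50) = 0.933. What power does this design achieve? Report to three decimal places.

Power ≈ 0.931

z_β = δ·√(n/(σ₁²+σ₂²)) − z_{α/2}
    = 5.4 · √(429/1058) − 1.960
    = 5.4 · 0.63677 − 1.960
    = 3.4386 − 1.960 = 1.4786 → 1.48
Power = Φ(1.48) = 0.931.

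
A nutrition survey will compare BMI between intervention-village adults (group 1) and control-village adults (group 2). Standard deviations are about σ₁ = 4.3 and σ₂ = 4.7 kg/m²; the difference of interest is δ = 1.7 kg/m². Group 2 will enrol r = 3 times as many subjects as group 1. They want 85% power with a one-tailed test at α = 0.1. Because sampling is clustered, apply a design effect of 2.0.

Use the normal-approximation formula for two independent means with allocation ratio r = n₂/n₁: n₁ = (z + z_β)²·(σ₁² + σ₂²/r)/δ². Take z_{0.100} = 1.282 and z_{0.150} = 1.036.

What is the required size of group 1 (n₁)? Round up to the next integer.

n₁ = (z_α + z_β)² · (σ₁² + σ₂²/r) / δ²
   = (1.282 + 1.036)² · (4.3² + 4.7²/3) / 1.7²
   = 5.3731 · (18.49 + 7.3633) / 2.89
   = 5.3731 · 25.8533 / 2.89
   = 48.07
Design effect: 2.0 × 48.07 = 96.13.
Round up → n₁ = 97; n₂ = r·n₁ = 3 × 97 = 291.

n₁ = 97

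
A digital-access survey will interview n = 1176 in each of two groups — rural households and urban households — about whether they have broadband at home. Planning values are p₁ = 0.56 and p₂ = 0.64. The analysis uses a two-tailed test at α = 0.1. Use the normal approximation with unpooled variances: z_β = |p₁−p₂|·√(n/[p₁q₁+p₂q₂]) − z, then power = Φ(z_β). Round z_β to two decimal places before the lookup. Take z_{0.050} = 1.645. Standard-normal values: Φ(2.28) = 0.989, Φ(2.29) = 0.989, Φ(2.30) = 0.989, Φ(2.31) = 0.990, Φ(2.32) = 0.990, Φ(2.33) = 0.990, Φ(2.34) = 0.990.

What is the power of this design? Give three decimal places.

Power ≈ 0.990

z_β = |p₁−p₂|·√(n/[p₁q₁+p₂q₂]) − z_{α/2}
    = 0.08 · √(1176/0.4768) − 1.645
    = 0.08 · 49.6633 − 1.645
    = 3.9731 − 1.645 = 2.3281 → 2.33
Power = Φ(2.33) = 0.990.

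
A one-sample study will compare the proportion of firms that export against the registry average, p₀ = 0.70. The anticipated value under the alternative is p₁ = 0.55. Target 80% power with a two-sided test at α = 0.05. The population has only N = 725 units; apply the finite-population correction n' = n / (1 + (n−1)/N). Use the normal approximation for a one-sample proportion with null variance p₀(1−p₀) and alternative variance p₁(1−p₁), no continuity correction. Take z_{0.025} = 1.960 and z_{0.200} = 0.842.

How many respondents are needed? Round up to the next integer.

n = 70

n = [z_{α/2}·√(p₀q₀) + z_β·√(p₁q₁)]² / (p₁ − p₀)²
  = [1.960·√(0.70·0.30) + 0.842·√(0.55·0.45)]² / (-0.15)²
  = [1.960·0.4583 + 0.842·0.4975]² / 0.0225
  = [1.3171]² / 0.0225
  = 77.10
Finite-population correction (N = 725): 77.10 / (1 + (77.10 − 1)/725) = 69.77.
Round up → n = 70.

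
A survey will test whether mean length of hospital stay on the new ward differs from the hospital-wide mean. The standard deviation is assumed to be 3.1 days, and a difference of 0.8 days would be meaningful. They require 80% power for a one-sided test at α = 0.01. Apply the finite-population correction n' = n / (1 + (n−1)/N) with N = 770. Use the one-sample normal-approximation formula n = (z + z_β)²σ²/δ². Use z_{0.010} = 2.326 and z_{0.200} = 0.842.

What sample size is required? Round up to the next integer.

n = (z_α + z_β)² · σ² / δ²
  = (2.326 + 0.842)² · 3.1² / 0.8²
  = 10.0362 · 9.61 / 0.64
  = 150.70
Finite-population correction (N = 770): 150.70 / (1 + (150.70 − 1)/770) = 126.17.
Round up → n = 127.

n = 127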